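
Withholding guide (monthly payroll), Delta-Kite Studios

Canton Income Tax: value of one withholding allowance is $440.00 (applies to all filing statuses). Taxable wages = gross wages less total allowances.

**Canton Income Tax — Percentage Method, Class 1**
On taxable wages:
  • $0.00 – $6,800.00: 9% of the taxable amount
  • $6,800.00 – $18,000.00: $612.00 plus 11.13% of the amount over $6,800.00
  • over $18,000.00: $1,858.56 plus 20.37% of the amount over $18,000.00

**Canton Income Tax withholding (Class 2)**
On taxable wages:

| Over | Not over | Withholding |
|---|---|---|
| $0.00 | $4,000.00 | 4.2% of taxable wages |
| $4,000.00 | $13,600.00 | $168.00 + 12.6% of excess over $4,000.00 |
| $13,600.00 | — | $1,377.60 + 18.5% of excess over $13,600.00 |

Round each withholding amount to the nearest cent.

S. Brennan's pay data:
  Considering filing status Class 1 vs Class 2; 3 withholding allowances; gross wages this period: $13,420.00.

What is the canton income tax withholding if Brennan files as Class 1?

Canton Income Tax (Class 1): taxable = $13,420.00 − 3×$440.00 = $12,100.00
  $612.00 + 11.13% × ($12,100.00 − $6,800.00) = $612.00 + 11.13% × $5,300.00 = $1,201.89

$1,201.89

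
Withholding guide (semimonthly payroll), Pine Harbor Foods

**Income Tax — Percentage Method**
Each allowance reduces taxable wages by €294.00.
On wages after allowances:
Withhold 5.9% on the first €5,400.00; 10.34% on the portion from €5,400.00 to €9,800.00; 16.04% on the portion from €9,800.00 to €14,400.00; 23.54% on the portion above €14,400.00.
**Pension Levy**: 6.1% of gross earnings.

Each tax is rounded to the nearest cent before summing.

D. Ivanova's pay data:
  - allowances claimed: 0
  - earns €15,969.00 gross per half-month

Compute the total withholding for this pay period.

€2,854.85

Income Tax: taxable = €15,969.00
  €1,511.40 + 23.54% × (€15,969.00 − €14,400.00) = €1,511.40 + 23.54% × €1,569.00 = €1,880.74
Pension Levy: 6.1% × €15,969.00 = €974.11
Total: €1,880.74 + €974.11 = €2,854.85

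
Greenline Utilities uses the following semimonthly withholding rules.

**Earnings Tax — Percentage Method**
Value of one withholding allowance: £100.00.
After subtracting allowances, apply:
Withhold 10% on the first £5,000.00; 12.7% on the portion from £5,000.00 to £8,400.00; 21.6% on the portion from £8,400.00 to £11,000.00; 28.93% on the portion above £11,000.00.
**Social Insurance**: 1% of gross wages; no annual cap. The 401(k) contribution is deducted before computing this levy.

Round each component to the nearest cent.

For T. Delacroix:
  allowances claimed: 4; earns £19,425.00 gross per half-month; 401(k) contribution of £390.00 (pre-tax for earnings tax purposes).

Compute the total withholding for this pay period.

£3,892.56

Earnings Tax: taxable = £19,425.00 − £390.00 − 4×£100.00 = £18,635.00
  £1,493.40 + 28.93% × (£18,635.00 − £11,000.00) = £1,493.40 + 28.93% × £7,635.00 = £3,702.21
Social Insurance: 1% × £19,035.00 = £190.35
Total: £3,702.21 + £190.35 = £3,892.56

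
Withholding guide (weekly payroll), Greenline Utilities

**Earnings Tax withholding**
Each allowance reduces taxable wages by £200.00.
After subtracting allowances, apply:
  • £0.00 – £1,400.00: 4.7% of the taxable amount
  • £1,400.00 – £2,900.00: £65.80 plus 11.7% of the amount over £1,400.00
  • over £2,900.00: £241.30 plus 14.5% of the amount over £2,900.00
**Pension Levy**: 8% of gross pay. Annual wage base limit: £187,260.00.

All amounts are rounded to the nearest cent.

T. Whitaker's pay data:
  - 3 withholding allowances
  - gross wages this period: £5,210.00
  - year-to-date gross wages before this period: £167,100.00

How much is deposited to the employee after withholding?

£4,303.95

Earnings Tax: taxable = £5,210.00 − 3×£200.00 = £4,610.00
  £241.30 + 14.5% × (£4,610.00 − £2,900.00) = £241.30 + 14.5% × £1,710.00 = £489.25
Pension Levy: 8% × £5,210.00 = £416.80
Total withheld: £489.25 + £416.80 = £906.05
Net pay: £5,210.00 − £906.05 = £4,303.95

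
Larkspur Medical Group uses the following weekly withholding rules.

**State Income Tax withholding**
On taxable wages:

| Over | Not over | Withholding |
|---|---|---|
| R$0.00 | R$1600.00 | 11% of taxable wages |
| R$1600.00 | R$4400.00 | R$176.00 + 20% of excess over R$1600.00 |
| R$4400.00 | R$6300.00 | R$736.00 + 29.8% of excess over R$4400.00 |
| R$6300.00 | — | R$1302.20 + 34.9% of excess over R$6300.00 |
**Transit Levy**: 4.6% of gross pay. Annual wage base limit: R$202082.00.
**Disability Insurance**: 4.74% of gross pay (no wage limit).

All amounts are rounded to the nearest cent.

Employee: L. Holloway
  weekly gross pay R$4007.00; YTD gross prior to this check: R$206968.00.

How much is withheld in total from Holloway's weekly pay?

State Income Tax: taxable = R$4007.00
  R$176.00 + 20% × (R$4007.00 − R$1600.00) = R$176.00 + 20% × R$2407.00 = R$657.40
Transit Levy: YTD R$206968.00 ≥ cap R$202082.00 → R$0.00
Disability Insurance: 4.74% × R$4007.00 = R$189.93
Total: R$657.40 + R$0.00 + R$189.93 = R$847.33

R$847.33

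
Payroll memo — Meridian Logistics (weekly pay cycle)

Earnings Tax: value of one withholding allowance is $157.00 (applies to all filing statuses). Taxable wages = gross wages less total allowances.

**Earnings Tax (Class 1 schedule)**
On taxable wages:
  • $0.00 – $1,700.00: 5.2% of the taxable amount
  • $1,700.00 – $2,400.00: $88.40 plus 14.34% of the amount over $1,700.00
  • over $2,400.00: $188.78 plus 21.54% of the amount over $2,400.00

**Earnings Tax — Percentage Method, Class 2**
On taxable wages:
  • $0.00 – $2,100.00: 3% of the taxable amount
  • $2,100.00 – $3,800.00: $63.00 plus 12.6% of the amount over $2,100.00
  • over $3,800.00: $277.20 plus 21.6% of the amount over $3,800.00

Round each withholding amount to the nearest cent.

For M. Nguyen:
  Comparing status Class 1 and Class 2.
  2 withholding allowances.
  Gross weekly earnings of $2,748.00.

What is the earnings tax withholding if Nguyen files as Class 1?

$196.10

Earnings Tax (Class 1): taxable = $2,748.00 − 2×$157.00 = $2,434.00
  $188.78 + 21.54% × ($2,434.00 − $2,400.00) = $188.78 + 21.54% × $34.00 = $196.10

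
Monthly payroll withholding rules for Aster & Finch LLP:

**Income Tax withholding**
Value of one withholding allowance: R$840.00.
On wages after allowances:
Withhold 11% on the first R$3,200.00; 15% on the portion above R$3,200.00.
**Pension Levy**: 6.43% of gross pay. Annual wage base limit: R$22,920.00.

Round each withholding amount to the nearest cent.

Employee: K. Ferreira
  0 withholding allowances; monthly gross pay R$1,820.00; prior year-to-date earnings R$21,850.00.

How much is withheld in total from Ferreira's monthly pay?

Income Tax: taxable = R$1,820.00
  11% × R$1,820.00 = R$200.20
Pension Levy: cap R$22,920.00 − YTD R$21,850.00 = R$1,070.00 subject; 6.43% × R$1,070.00 = R$68.80
Total: R$200.20 + R$68.80 = R$269.00

R$269.00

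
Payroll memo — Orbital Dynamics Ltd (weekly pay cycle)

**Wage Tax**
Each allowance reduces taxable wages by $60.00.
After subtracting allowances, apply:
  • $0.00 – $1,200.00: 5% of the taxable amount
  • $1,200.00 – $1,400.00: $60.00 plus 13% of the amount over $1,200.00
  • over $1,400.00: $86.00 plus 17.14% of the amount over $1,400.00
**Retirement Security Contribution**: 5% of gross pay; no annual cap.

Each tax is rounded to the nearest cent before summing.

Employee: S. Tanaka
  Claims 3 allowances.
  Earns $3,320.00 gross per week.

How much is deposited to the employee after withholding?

$2,769.76

Wage Tax: taxable = $3,320.00 − 3×$60.00 = $3,140.00
  $86.00 + 17.14% × ($3,140.00 − $1,400.00) = $86.00 + 17.14% × $1,740.00 = $384.24
Retirement Security Contribution: 5% × $3,320.00 = $166.00
Total withheld: $384.24 + $166.00 = $550.24
Net pay: $3,320.00 − $550.24 = $2,769.76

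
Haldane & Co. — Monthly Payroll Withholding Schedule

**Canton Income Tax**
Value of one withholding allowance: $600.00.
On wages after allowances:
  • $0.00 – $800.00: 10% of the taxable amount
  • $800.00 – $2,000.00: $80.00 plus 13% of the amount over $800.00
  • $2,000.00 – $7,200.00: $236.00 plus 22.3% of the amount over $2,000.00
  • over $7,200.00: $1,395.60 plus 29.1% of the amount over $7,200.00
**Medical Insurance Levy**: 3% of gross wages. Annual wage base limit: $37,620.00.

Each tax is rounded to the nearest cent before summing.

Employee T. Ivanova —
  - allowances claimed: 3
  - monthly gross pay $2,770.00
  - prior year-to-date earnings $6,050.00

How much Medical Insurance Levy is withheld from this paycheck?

$83.10

Medical Insurance Levy: 3% × $2,770.00 = $83.10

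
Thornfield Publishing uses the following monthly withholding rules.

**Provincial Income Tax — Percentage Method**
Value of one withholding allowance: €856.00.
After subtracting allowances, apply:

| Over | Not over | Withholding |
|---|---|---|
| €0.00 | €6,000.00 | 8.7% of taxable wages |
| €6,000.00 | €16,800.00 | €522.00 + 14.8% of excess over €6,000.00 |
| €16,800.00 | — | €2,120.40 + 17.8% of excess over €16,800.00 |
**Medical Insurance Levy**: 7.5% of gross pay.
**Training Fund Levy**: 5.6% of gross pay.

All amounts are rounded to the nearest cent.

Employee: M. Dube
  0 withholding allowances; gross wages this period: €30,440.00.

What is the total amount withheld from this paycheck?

€8,535.96

Provincial Income Tax: taxable = €30,440.00
  €2,120.40 + 17.8% × (€30,440.00 − €16,800.00) = €2,120.40 + 17.8% × €13,640.00 = €4,548.32
Medical Insurance Levy: 7.5% × €30,440.00 = €2,283.00
Training Fund Levy: 5.6% × €30,440.00 = €1,704.64
Total: €4,548.32 + €2,283.00 + €1,704.64 = €8,535.96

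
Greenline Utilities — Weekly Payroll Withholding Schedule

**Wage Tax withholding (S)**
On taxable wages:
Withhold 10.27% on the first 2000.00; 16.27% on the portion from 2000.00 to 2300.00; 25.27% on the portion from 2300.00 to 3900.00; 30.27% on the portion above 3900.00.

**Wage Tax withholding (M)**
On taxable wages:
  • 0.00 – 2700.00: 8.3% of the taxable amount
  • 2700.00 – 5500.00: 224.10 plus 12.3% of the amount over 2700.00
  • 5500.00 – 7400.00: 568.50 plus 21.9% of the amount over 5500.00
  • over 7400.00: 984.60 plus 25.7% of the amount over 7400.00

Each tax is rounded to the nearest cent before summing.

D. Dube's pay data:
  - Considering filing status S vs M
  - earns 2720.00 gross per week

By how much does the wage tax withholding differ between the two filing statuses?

Wage Tax (S): taxable = 2720.00
  254.21 + 25.27% × (2720.00 − 2300.00) = 254.21 + 25.27% × 420.00 = 360.34
Wage Tax (M): taxable = 2720.00
  224.10 + 12.3% × (2720.00 − 2700.00) = 224.10 + 12.3% × 20.00 = 226.56
Difference: |360.34 − 226.56| = 133.78 (higher under S)

133.78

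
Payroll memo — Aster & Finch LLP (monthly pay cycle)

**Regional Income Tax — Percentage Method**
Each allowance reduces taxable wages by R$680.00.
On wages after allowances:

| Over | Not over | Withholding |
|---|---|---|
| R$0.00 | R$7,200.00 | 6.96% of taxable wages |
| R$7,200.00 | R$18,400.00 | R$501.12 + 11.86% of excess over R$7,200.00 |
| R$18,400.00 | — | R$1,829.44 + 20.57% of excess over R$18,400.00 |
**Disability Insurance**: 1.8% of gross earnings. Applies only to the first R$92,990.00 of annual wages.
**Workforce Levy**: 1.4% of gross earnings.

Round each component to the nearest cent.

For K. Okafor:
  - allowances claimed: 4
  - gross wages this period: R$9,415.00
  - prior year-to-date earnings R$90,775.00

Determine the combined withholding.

R$637.65

Regional Income Tax: taxable = R$9,415.00 − 4×R$680.00 = R$6,695.00
  6.96% × R$6,695.00 = R$465.97
Disability Insurance: cap R$92,990.00 − YTD R$90,775.00 = R$2,215.00 subject; 1.8% × R$2,215.00 = R$39.87
Workforce Levy: 1.4% × R$9,415.00 = R$131.81
Total: R$465.97 + R$39.87 + R$131.81 = R$637.65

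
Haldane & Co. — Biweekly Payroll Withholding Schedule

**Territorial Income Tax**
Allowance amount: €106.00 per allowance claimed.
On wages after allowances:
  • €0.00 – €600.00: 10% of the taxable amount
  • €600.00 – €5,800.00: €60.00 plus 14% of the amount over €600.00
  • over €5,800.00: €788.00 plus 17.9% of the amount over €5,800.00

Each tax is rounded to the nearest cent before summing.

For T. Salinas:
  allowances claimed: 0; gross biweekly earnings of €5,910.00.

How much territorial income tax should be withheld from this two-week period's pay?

Territorial Income Tax: taxable = €5,910.00
  €788.00 + 17.9% × (€5,910.00 − €5,800.00) = €788.00 + 17.9% × €110.00 = €807.69

€807.69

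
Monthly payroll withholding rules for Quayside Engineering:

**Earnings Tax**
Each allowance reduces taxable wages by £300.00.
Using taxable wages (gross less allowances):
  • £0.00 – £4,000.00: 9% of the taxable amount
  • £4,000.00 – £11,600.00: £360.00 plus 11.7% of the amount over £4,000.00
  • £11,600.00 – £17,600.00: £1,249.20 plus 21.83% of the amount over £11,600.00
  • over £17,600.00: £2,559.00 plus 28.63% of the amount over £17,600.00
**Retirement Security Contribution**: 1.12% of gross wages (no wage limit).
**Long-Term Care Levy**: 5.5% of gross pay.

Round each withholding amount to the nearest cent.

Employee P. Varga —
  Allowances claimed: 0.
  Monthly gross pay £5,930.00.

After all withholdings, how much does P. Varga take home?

£4,951.62

Earnings Tax: taxable = £5,930.00
  £360.00 + 11.7% × (£5,930.00 − £4,000.00) = £360.00 + 11.7% × £1,930.00 = £585.81
Retirement Security Contribution: 1.12% × £5,930.00 = £66.42
Long-Term Care Levy: 5.5% × £5,930.00 = £326.15
Total withheld: £585.81 + £66.42 + £326.15 = £978.38
Net pay: £5,930.00 − £978.38 = £4,951.62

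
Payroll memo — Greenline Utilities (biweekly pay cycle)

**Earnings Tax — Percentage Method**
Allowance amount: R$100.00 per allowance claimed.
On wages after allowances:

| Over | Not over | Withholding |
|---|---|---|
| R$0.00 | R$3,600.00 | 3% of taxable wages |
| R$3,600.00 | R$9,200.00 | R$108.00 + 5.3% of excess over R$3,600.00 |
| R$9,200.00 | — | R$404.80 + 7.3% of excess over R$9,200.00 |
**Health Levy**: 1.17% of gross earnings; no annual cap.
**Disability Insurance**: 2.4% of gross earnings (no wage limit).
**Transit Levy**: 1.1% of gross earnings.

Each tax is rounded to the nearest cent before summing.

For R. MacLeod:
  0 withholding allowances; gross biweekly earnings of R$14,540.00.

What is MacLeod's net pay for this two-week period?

Earnings Tax: taxable = R$14,540.00
  R$404.80 + 7.3% × (R$14,540.00 − R$9,200.00) = R$404.80 + 7.3% × R$5,340.00 = R$794.62
Health Levy: 1.17% × R$14,540.00 = R$170.12
Disability Insurance: 2.4% × R$14,540.00 = R$348.96
Transit Levy: 1.1% × R$14,540.00 = R$159.94
Total withheld: R$794.62 + R$170.12 + R$348.96 + R$159.94 = R$1,473.64
Net pay: R$14,540.00 − R$1,473.64 = R$13,066.36

R$13,066.36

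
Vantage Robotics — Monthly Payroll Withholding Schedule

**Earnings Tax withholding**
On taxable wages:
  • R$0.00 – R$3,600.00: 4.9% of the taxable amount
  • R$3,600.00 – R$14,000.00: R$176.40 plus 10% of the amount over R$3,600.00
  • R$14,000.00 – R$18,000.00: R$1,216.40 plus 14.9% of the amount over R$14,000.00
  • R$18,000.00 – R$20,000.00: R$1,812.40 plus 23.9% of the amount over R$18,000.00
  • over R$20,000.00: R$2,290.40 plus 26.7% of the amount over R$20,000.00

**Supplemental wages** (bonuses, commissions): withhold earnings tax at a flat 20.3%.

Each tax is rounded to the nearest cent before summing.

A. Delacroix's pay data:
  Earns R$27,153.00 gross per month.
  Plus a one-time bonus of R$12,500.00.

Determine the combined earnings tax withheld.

Earnings Tax: taxable = R$27,153.00
  R$2,290.40 + 26.7% × (R$27,153.00 − R$20,000.00) = R$2,290.40 + 26.7% × R$7,153.00 = R$4,200.25
Supplemental (20.3% flat on bonus): 20.3% × R$12,500.00 = R$2,537.50
Total earnings tax: R$4,200.25 + R$2,537.50 = R$6,737.75

R$6,737.75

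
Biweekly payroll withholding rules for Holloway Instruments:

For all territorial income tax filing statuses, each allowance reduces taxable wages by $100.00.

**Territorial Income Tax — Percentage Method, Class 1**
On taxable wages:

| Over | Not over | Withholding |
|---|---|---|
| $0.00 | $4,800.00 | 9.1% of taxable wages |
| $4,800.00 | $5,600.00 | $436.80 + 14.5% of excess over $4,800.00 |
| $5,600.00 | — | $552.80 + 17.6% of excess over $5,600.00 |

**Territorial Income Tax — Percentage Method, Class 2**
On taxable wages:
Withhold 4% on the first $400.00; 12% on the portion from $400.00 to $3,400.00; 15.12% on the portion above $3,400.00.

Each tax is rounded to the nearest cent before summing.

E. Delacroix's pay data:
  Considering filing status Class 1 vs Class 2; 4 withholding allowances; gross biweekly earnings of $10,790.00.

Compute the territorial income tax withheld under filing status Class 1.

$1,395.84

Territorial Income Tax (Class 1): taxable = $10,790.00 − 4×$100.00 = $10,390.00
  $552.80 + 17.6% × ($10,390.00 − $5,600.00) = $552.80 + 17.6% × $4,790.00 = $1,395.84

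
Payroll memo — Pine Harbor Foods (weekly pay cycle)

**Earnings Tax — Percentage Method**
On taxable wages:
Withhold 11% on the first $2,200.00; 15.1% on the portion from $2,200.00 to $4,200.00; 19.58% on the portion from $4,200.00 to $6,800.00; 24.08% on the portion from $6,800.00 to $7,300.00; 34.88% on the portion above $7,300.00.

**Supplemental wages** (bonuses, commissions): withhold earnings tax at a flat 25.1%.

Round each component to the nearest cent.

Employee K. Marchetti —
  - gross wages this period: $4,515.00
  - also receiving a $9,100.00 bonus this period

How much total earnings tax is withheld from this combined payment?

$2,889.78

Earnings Tax: taxable = $4,515.00
  $544.00 + 19.58% × ($4,515.00 − $4,200.00) = $544.00 + 19.58% × $315.00 = $605.68
Supplemental (25.1% flat on bonus): 25.1% × $9,100.00 = $2,284.10
Total earnings tax: $605.68 + $2,284.10 = $2,889.78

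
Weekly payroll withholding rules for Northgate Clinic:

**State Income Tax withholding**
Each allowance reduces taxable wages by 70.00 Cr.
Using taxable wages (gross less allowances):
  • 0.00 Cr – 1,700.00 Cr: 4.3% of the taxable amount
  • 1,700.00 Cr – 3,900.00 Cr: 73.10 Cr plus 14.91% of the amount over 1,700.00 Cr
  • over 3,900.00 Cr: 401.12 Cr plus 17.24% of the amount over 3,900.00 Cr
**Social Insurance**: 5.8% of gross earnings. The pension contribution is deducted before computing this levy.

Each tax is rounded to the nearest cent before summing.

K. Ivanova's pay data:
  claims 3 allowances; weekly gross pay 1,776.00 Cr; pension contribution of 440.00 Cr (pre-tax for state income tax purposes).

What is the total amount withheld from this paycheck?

125.91 Cr

State Income Tax: taxable = 1,776.00 Cr − 440.00 Cr − 3×70.00 Cr = 1,126.00 Cr
  4.3% × 1,126.00 Cr = 48.42 Cr
Social Insurance: 5.8% × 1,336.00 Cr = 77.49 Cr
Total: 48.42 Cr + 77.49 Cr = 125.91 Cr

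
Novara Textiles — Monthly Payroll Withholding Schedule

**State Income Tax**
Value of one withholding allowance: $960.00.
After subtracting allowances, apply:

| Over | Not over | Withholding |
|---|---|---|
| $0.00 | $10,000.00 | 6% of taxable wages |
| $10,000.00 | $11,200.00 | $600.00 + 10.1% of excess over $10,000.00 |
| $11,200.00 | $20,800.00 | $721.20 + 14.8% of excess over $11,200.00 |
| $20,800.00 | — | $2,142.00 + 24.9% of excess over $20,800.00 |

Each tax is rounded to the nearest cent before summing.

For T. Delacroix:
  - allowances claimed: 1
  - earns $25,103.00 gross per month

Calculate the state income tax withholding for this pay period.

$2,974.41

State Income Tax: taxable = $25,103.00 − 1×$960.00 = $24,143.00
  $2,142.00 + 24.9% × ($24,143.00 − $20,800.00) = $2,142.00 + 24.9% × $3,343.00 = $2,974.41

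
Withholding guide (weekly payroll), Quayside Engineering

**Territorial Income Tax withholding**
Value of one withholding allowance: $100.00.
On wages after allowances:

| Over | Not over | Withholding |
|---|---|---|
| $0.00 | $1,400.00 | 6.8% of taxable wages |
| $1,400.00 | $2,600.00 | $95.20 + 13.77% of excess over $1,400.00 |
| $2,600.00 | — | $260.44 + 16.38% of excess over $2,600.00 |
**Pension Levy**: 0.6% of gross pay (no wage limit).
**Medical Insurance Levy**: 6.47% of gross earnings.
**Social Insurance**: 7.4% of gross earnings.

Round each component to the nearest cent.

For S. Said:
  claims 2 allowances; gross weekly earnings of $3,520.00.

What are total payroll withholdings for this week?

Territorial Income Tax: taxable = $3,520.00 − 2×$100.00 = $3,320.00
  $260.44 + 16.38% × ($3,320.00 − $2,600.00) = $260.44 + 16.38% × $720.00 = $378.38
Pension Levy: 0.6% × $3,520.00 = $21.12
Medical Insurance Levy: 6.47% × $3,520.00 = $227.74
Social Insurance: 7.4% × $3,520.00 = $260.48
Total: $378.38 + $21.12 + $227.74 + $260.48 = $887.72

$887.72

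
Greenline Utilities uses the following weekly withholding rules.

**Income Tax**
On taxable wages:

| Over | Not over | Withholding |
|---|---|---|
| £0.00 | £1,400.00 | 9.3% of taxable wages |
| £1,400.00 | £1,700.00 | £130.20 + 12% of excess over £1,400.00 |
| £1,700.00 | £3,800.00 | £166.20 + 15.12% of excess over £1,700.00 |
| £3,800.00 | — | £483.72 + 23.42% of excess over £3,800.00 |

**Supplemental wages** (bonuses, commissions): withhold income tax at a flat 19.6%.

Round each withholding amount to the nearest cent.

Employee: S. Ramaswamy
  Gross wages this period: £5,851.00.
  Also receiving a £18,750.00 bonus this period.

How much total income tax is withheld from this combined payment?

£4,639.06

Income Tax: taxable = £5,851.00
  £483.72 + 23.42% × (£5,851.00 − £3,800.00) = £483.72 + 23.42% × £2,051.00 = £964.06
Supplemental (19.6% flat on bonus): 19.6% × £18,750.00 = £3,675.00
Total income tax: £964.06 + £3,675.00 = £4,639.06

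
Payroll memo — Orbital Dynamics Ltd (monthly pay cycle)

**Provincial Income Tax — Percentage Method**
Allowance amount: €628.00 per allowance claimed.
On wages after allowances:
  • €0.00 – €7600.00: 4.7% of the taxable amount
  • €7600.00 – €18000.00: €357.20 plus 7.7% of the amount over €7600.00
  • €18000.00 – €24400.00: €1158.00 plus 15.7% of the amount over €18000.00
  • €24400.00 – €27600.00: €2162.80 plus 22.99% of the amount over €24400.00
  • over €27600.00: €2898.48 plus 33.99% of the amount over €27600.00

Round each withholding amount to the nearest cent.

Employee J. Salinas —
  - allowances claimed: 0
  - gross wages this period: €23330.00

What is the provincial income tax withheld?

€1994.81

Provincial Income Tax: taxable = €23330.00
  €1158.00 + 15.7% × (€23330.00 − €18000.00) = €1158.00 + 15.7% × €5330.00 = €1994.81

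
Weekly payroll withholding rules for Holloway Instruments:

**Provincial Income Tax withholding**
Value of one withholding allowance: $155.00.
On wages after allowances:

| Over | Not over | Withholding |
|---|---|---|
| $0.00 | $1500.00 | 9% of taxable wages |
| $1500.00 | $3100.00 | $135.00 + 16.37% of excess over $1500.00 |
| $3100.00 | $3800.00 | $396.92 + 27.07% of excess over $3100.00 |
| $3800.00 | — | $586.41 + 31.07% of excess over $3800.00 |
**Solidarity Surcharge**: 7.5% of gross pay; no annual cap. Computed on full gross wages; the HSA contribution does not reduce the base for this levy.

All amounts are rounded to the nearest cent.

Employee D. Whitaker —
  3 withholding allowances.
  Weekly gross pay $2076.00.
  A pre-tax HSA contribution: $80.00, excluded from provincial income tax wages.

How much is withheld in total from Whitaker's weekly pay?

Provincial Income Tax: taxable = $2076.00 − $80.00 − 3×$155.00 = $1531.00
  $135.00 + 16.37% × ($1531.00 − $1500.00) = $135.00 + 16.37% × $31.00 = $140.07
Solidarity Surcharge: 7.5% × $2076.00 = $155.70
Total: $140.07 + $155.70 = $295.77

$295.77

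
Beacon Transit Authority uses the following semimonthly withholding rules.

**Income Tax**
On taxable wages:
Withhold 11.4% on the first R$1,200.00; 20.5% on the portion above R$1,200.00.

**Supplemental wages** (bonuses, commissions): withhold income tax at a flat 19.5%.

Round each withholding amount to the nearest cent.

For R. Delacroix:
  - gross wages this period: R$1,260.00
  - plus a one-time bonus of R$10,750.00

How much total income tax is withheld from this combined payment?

Income Tax: taxable = R$1,260.00
  R$136.80 + 20.5% × (R$1,260.00 − R$1,200.00) = R$136.80 + 20.5% × R$60.00 = R$149.10
Supplemental (19.5% flat on bonus): 19.5% × R$10,750.00 = R$2,096.25
Total income tax: R$149.10 + R$2,096.25 = R$2,245.35

R$2,245.35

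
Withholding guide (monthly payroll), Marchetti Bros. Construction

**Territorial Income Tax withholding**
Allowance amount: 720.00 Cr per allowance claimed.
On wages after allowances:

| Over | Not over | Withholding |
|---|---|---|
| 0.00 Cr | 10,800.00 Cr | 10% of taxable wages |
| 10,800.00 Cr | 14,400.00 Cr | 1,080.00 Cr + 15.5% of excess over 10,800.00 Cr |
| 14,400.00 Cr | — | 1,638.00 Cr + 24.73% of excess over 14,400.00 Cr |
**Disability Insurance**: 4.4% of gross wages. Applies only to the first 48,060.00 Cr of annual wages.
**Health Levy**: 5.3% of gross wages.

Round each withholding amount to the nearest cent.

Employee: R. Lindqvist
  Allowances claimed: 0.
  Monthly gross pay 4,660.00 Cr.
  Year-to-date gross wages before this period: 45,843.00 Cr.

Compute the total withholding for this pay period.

810.53 Cr

Territorial Income Tax: taxable = 4,660.00 Cr
  10% × 4,660.00 Cr = 466.00 Cr
Disability Insurance: cap 48,060.00 Cr − YTD 45,843.00 Cr = 2,217.00 Cr subject; 4.4% × 2,217.00 Cr = 97.55 Cr
Health Levy: 5.3% × 4,660.00 Cr = 246.98 Cr
Total: 466.00 Cr + 97.55 Cr + 246.98 Cr = 810.53 Cr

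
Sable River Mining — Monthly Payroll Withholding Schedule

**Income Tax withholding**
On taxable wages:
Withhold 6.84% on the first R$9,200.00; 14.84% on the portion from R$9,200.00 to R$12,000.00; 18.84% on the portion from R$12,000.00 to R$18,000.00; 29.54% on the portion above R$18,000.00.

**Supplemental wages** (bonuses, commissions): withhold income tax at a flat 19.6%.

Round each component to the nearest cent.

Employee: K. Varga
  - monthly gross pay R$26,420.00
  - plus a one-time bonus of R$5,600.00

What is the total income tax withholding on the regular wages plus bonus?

R$5,760.07

Income Tax: taxable = R$26,420.00
  R$2,175.20 + 29.54% × (R$26,420.00 − R$18,000.00) = R$2,175.20 + 29.54% × R$8,420.00 = R$4,662.47
Supplemental (19.6% flat on bonus): 19.6% × R$5,600.00 = R$1,097.60
Total income tax: R$4,662.47 + R$1,097.60 = R$5,760.07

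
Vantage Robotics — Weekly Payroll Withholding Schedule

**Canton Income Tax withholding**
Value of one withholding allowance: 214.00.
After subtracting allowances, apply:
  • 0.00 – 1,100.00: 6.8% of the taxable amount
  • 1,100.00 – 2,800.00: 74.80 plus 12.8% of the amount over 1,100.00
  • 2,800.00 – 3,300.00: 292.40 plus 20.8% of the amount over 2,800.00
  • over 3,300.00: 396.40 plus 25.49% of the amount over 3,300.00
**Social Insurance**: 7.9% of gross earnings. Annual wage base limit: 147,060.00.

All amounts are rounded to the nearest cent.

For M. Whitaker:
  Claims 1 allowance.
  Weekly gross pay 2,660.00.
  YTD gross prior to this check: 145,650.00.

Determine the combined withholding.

Canton Income Tax: taxable = 2,660.00 − 1×214.00 = 2,446.00
  74.80 + 12.8% × (2,446.00 − 1,100.00) = 74.80 + 12.8% × 1,346.00 = 247.09
Social Insurance: cap 147,060.00 − YTD 145,650.00 = 1,410.00 subject; 7.9% × 1,410.00 = 111.39
Total: 247.09 + 111.39 = 358.48

358.48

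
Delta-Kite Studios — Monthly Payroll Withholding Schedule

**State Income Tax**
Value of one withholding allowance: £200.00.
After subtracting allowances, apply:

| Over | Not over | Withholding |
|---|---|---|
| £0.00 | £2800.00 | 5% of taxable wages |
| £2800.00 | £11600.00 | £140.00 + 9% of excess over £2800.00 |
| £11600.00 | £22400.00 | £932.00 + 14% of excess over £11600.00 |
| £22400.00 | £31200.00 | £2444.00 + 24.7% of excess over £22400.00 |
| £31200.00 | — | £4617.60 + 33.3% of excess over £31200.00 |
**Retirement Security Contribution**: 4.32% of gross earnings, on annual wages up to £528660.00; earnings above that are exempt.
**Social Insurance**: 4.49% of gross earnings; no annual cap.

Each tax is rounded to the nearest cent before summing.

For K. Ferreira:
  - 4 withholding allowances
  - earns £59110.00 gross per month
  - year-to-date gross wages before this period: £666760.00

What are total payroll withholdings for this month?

£16299.27

State Income Tax: taxable = £59110.00 − 4×£200.00 = £58310.00
  £4617.60 + 33.3% × (£58310.00 − £31200.00) = £4617.60 + 33.3% × £27110.00 = £13645.23
Retirement Security Contribution: YTD £666760.00 ≥ cap £528660.00 → £0.00
Social Insurance: 4.49% × £59110.00 = £2654.04
Total: £13645.23 + £0.00 + £2654.04 = £16299.27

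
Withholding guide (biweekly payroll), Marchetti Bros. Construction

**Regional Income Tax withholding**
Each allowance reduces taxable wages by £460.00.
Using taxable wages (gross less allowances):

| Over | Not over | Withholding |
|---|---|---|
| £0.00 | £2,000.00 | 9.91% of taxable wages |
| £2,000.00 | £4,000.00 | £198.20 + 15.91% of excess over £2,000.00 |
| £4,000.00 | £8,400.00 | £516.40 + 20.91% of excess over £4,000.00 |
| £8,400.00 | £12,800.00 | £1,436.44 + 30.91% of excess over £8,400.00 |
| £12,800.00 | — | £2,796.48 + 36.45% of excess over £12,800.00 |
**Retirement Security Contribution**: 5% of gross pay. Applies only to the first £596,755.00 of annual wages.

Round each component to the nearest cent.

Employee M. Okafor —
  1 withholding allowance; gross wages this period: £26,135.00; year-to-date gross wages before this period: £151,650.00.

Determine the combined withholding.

Regional Income Tax: taxable = £26,135.00 − 1×£460.00 = £25,675.00
  £2,796.48 + 36.45% × (£25,675.00 − £12,800.00) = £2,796.48 + 36.45% × £12,875.00 = £7,489.42
Retirement Security Contribution: 5% × £26,135.00 = £1,306.75
Total: £7,489.42 + £1,306.75 = £8,796.17

£8,796.17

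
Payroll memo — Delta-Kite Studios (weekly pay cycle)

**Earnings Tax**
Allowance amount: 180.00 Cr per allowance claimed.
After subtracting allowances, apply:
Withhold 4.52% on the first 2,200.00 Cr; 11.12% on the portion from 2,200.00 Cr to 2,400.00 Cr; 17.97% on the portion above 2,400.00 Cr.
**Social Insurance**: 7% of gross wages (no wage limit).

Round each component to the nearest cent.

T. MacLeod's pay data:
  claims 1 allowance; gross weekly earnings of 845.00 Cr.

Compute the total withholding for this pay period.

Earnings Tax: taxable = 845.00 Cr − 1×180.00 Cr = 665.00 Cr
  4.52% × 665.00 Cr = 30.06 Cr
Social Insurance: 7% × 845.00 Cr = 59.15 Cr
Total: 30.06 Cr + 59.15 Cr = 89.21 Cr

89.21 Cr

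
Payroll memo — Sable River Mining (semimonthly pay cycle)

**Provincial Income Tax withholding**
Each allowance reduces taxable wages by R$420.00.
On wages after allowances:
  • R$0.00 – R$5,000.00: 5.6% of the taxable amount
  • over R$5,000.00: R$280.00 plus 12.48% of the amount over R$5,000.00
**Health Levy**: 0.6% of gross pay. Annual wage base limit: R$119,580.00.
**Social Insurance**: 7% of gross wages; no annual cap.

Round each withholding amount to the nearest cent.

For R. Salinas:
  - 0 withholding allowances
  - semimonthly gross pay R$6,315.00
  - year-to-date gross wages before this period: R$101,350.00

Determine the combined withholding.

Provincial Income Tax: taxable = R$6,315.00
  R$280.00 + 12.48% × (R$6,315.00 − R$5,000.00) = R$280.00 + 12.48% × R$1,315.00 = R$444.11
Health Levy: 0.6% × R$6,315.00 = R$37.89
Social Insurance: 7% × R$6,315.00 = R$442.05
Total: R$444.11 + R$37.89 + R$442.05 = R$924.05

R$924.05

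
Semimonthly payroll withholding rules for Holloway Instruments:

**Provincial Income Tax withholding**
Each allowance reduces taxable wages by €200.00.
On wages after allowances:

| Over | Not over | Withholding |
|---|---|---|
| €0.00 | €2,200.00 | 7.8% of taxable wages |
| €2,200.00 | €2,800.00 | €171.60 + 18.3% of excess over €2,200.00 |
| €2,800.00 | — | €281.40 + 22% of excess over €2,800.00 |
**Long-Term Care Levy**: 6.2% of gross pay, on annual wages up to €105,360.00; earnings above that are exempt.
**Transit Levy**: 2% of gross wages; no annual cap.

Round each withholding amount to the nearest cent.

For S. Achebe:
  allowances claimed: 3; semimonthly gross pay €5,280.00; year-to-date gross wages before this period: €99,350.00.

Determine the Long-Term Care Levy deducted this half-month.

Long-Term Care Levy: 6.2% × €5,280.00 = €327.36

€327.36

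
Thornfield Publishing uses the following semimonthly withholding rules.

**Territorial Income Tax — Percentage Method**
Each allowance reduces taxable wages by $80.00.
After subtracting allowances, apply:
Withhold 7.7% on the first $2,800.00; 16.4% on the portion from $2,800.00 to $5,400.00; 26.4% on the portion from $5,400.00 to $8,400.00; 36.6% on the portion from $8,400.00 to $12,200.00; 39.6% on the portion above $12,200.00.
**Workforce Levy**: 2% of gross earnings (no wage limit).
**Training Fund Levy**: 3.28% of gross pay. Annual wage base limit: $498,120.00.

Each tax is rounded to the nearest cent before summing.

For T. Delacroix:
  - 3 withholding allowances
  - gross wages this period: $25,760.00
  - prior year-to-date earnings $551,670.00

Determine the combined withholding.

$8,614.72

Territorial Income Tax: taxable = $25,760.00 − 3×$80.00 = $25,520.00
  $2,824.80 + 39.6% × ($25,520.00 − $12,200.00) = $2,824.80 + 39.6% × $13,320.00 = $8,099.52
Workforce Levy: 2% × $25,760.00 = $515.20
Training Fund Levy: YTD $551,670.00 ≥ cap $498,120.00 → $0.00
Total: $8,099.52 + $515.20 + $0.00 = $8,614.72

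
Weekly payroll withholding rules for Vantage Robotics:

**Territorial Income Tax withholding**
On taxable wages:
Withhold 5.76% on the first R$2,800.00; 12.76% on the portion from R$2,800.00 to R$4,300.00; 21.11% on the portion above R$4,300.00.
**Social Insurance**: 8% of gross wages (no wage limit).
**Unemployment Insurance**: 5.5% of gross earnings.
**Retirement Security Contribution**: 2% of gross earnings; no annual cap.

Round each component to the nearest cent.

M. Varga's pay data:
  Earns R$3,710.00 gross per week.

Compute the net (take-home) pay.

R$2,857.55

Territorial Income Tax: taxable = R$3,710.00
  R$161.28 + 12.76% × (R$3,710.00 − R$2,800.00) = R$161.28 + 12.76% × R$910.00 = R$277.40
Social Insurance: 8% × R$3,710.00 = R$296.80
Unemployment Insurance: 5.5% × R$3,710.00 = R$204.05
Retirement Security Contribution: 2% × R$3,710.00 = R$74.20
Total withheld: R$277.40 + R$296.80 + R$204.05 + R$74.20 = R$852.45
Net pay: R$3,710.00 − R$852.45 = R$2,857.55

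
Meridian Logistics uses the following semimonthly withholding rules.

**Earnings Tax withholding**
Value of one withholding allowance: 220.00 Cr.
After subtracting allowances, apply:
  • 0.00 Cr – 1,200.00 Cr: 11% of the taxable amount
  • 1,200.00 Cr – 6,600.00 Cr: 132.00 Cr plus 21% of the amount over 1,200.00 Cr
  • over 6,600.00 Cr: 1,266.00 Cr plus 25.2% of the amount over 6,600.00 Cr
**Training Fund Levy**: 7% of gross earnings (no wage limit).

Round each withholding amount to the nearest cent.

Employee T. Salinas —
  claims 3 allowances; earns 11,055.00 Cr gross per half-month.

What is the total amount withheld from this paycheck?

2,996.19 Cr

Earnings Tax: taxable = 11,055.00 Cr − 3×220.00 Cr = 10,395.00 Cr
  1,266.00 Cr + 25.2% × (10,395.00 Cr − 6,600.00 Cr) = 1,266.00 Cr + 25.2% × 3,795.00 Cr = 2,222.34 Cr
Training Fund Levy: 7% × 11,055.00 Cr = 773.85 Cr
Total: 2,222.34 Cr + 773.85 Cr = 2,996.19 Cr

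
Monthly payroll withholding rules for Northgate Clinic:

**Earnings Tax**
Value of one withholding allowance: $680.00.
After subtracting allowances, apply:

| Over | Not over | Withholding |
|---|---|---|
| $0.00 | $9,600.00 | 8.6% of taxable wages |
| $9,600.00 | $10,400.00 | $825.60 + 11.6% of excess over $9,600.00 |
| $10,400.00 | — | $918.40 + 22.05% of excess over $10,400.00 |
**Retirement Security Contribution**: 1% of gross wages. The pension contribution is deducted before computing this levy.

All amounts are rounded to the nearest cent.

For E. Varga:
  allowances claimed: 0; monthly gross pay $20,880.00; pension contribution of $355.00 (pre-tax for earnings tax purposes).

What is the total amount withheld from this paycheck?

$3,356.21

Earnings Tax: taxable = $20,880.00 − $355.00 = $20,525.00
  $918.40 + 22.05% × ($20,525.00 − $10,400.00) = $918.40 + 22.05% × $10,125.00 = $3,150.96
Retirement Security Contribution: 1% × $20,525.00 = $205.25
Total: $3,150.96 + $205.25 = $3,356.21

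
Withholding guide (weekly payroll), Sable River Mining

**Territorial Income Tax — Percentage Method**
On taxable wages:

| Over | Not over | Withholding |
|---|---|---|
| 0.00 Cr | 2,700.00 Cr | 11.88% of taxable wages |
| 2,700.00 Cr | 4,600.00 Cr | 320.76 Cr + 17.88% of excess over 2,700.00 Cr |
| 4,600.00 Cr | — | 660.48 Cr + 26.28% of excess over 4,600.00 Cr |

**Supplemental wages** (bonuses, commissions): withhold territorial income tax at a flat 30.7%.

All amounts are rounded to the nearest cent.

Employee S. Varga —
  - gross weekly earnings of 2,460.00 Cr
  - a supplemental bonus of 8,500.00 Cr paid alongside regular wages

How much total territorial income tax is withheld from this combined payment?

Territorial Income Tax: taxable = 2,460.00 Cr
  11.88% × 2,460.00 Cr = 292.25 Cr
Supplemental (30.7% flat on bonus): 30.7% × 8,500.00 Cr = 2,609.50 Cr
Total territorial income tax: 292.25 Cr + 2,609.50 Cr = 2,901.75 Cr

2,901.75 Cr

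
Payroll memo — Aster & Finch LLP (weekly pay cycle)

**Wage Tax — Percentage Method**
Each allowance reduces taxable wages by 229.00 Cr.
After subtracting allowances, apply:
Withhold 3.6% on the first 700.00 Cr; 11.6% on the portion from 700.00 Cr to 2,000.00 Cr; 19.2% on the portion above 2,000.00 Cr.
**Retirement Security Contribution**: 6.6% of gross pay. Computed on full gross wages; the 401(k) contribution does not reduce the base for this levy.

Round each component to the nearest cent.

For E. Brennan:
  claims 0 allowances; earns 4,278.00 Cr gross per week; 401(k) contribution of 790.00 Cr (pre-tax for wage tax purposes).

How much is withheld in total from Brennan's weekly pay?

Wage Tax: taxable = 4,278.00 Cr − 790.00 Cr = 3,488.00 Cr
  176.00 Cr + 19.2% × (3,488.00 Cr − 2,000.00 Cr) = 176.00 Cr + 19.2% × 1,488.00 Cr = 461.70 Cr
Retirement Security Contribution: 6.6% × 4,278.00 Cr = 282.35 Cr
Total: 461.70 Cr + 282.35 Cr = 744.05 Cr

744.05 Cr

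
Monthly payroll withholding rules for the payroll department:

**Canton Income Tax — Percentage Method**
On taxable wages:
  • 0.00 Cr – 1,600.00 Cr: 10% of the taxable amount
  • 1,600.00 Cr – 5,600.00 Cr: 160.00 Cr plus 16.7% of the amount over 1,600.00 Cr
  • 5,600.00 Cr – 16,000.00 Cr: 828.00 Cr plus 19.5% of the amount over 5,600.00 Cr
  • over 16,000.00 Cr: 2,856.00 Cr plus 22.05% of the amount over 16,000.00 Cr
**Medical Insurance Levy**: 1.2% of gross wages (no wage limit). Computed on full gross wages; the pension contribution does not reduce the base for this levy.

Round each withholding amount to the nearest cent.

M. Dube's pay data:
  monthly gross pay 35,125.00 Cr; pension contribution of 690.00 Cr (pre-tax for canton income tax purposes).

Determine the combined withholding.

Canton Income Tax: taxable = 35,125.00 Cr − 690.00 Cr = 34,435.00 Cr
  2,856.00 Cr + 22.05% × (34,435.00 Cr − 16,000.00 Cr) = 2,856.00 Cr + 22.05% × 18,435.00 Cr = 6,920.92 Cr
Medical Insurance Levy: 1.2% × 35,125.00 Cr = 421.50 Cr
Total: 6,920.92 Cr + 421.50 Cr = 7,342.42 Cr

7,342.42 Cr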